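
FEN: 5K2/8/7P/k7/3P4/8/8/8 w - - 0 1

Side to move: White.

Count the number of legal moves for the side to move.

7

White to move; king on f8.
In check: no.
Legal moves: Kg8, Ke8, Kg7, Kf7, Ke7, h7, d5.
Count: 7.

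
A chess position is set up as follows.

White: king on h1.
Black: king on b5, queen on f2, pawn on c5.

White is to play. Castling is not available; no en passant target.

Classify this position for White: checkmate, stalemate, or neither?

White to move; white king on h1.
In check: no.
King squares — g1: attacked by Qf2; g2: attacked by Qf2; h2: attacked by Qf2.
Legal moves for White: none.
Not in check and no legal moves → stalemate.

stalemate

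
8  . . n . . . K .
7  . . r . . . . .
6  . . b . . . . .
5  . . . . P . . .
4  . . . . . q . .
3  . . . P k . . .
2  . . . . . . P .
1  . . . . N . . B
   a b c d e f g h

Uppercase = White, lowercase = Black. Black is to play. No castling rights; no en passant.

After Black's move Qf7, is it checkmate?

no

After Qf7: white king on g8; in check: yes, from the black queen on f7.
White has 1 legal reply: Kh8.
In check but a legal move exists → not checkmate.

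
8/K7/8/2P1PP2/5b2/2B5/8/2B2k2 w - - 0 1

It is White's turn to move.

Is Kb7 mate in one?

no

After Kb7: black king on f1; in check: no.
Black is not in check, so this cannot be checkmate.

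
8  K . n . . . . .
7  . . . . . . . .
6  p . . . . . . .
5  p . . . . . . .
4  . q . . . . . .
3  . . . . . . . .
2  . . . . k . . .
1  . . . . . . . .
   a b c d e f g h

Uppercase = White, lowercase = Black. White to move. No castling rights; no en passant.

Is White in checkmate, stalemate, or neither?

stalemate

White to move; white king on a8.
In check: no.
King squares — a7: attacked by Nc8; b7: attacked by Qb4; b8: attacked by Qb4.
Legal moves for White: none.
Not in check and no legal moves → stalemate.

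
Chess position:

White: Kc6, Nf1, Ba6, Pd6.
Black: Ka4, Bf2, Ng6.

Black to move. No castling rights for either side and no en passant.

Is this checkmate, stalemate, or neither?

neither

Black to move; black king on a4.
In check: no.
Legal moves for Black include: Nh8, Nf8, Ne7+, Ne5+, Nh4, Nf4, Ka5, Kb4, Kb3, Ka3, Ba7, Bb6, Bc5, Bh4, Bd4, Bg3, Be3, Bg1, ... (list truncated; more exist).
Black has legal moves and is not in check → neither.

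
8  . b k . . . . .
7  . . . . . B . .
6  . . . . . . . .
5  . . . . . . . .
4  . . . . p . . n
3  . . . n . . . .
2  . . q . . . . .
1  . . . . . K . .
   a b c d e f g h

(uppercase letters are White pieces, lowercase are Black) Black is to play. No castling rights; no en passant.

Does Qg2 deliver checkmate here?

yes

After Qg2: white king on f1; in check: yes, from the black queen on g2.
King squares — e1: attacked by Nd3; g1: attacked by Qg2; e2: attacked by Qg2; f2: attacked by Qg2; g2: attacked by Nh4.
White has no legal moves → checkmate.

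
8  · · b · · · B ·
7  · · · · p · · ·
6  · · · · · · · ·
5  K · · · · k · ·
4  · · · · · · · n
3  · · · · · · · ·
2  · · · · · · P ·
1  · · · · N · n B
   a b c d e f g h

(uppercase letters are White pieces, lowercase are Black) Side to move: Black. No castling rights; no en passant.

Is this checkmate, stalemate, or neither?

Black to move; black king on f5.
In check: no.
Legal moves for Black include: Bd7, Bb7, Be6, Ba6, Kg6, Kf6, Kg5, Ke5, Kg4, Kf4, Ke4, Ng6, Nhf3, Nxg2, Nh3, Ngf3, Ne2, e6, ... (list truncated; more exist).
Black has legal moves and is not in check → neither.

neither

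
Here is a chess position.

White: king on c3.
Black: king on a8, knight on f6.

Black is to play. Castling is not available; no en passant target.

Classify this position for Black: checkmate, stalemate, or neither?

Black to move; black king on a8.
In check: no.
Legal moves for Black: Kb8, Kb7, Ka7, Ng8, Ne8, Nh7, Nd7, Nh5, Nd5+, Ng4, Ne4+.
Black has 11 legal moves and is not in check → neither.

neither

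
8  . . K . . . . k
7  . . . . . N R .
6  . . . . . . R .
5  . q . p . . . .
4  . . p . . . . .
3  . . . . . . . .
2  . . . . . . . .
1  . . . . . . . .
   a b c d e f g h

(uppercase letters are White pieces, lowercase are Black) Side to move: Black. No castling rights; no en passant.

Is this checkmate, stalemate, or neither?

Black to move; black king on h8.
In check: yes, from the white knight on f7.
King squares — g7: attacked by Rg6; h7: attacked by Rg7; g8: attacked by Rg7.
Legal moves for Black: none.
In check with no legal moves → checkmate.

checkmate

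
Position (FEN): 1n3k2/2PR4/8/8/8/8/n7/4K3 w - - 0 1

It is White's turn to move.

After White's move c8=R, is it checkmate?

yes

After c8=R: black king on f8; in check: yes, from the white rook on c8.
King squares — e7: attacked by Rd7; f7: attacked by Rd7; g7: attacked by Rd7; e8: attacked by Rc8; g8: attacked by Rc8.
Black has no legal moves → checkmate.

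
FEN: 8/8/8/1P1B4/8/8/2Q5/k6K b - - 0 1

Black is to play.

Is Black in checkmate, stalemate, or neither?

stalemate

Black to move; black king on a1.
In check: no.
King squares — b1: attacked by Qc2; a2: attacked by Qc2; b2: attacked by Qc2.
Legal moves for Black: none.
Not in check and no legal moves → stalemate.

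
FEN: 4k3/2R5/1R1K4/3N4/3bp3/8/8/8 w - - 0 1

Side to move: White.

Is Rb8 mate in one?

yes

After Rb8: black king on e8; in check: yes, from the white rook on b8.
King squares — d7: attacked by Kd6; e7: attacked by Nd5; f7: attacked by Rc7; d8: attacked by Rb8; f8: attacked by Rb8.
Black has no legal moves → checkmate.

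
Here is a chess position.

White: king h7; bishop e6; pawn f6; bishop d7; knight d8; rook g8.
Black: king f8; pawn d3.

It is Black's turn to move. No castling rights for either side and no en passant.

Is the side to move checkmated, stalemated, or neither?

checkmate

Black to move; black king on f8.
In check: yes, from the white rook on g8.
King squares — e7: attacked by Pf6; f7: attacked by Be6; g7: attacked by Pf6; e8: attacked by Bd7; g8: attacked by Be6.
Legal moves for Black: none.
In check with no legal moves → checkmate.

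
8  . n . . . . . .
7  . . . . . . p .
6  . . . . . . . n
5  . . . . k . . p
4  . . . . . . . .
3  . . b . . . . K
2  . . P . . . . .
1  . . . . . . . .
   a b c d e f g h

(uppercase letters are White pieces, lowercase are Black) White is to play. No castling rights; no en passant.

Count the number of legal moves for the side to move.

4

White to move; king on h3.
In check: no.
Legal moves: Kh4, Kg3, Kh2, Kg2.
Count: 4.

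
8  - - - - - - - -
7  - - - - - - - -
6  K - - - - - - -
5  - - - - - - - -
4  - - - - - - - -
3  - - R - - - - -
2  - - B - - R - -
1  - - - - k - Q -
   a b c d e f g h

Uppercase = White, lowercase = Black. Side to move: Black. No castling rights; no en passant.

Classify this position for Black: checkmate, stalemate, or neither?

Black to move; black king on e1.
In check: yes, from the white queen on g1.
King squares — d1: attacked by Qg1; f1: attacked by Qg1; d2: attacked by Rf2; e2: attacked by Rf2; f2: attacked by Qg1.
Legal moves for Black: none.
In check with no legal moves → checkmate.

checkmate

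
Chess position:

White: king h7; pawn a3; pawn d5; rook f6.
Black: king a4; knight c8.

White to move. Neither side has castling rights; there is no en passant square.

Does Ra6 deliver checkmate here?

After Ra6: black king on a4; in check: yes, from the white rook on a6.
Black has 2 legal replies: Kb5, Kb3.
In check but a legal move exists → not checkmate.

no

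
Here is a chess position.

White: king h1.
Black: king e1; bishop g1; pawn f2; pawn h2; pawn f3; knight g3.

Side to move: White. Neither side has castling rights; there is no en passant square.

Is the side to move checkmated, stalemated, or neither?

checkmate

White to move; white king on h1.
In check: yes, from the black knight on g3.
King squares — g1: attacked by Pf2; g2: attacked by Pf3; h2: attacked by Bg1.
Legal moves for White: none.
In check with no legal moves → checkmate.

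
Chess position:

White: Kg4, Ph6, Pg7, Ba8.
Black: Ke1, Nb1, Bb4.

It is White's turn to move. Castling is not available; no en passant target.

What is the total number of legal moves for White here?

White to move; king on g4.
In check: no.
Legal moves: Bb7, Bc6, Bd5, Be4, Bf3, Bg2, Bh1, Kh5, Kg5, Kf5, Kh4, Kf4, Kh3, Kg3, Kf3, g8=Q, g8=R, g8=B, g8=N, h7.
Count: 20.

20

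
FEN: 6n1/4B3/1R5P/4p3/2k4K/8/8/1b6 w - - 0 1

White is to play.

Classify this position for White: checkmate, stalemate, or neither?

neither

White to move; white king on h4.
In check: no.
Legal moves for White include: Bf8, Bd8, Bf6, Bd6, Bg5, Bc5, Bb4, Ba3, Rb8, Rb7, Rg6, Rf6, Re6, Rd6, Rc6+, Ra6, Rb5, Rb4+, ... (list truncated; more exist).
White has legal moves and is not in check → neither.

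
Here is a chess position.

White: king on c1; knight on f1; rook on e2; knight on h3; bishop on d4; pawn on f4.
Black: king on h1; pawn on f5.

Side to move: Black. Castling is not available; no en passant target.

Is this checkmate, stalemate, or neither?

Black to move; black king on h1.
In check: no.
King squares — g1: attacked by Nh3; g2: attacked by Re2; h2: attacked by Nf1.
Legal moves for Black: none.
Not in check and no legal moves → stalemate.

stalemate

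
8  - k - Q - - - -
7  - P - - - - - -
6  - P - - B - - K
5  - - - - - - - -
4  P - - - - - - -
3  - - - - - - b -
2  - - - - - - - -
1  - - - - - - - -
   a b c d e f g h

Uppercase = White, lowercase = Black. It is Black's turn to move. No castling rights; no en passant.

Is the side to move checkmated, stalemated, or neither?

Black to move; black king on b8.
In check: yes, from the white queen on d8.
Legal moves for Black: Kxb7.
Black is in check but has 1 legal move → neither.

neither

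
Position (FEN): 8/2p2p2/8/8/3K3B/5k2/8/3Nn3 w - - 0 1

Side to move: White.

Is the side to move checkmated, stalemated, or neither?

White to move; white king on d4.
In check: no.
Legal moves for White: Bd8, Be7, Bf6, Bg5, Bg3, Bf2, Bxe1, Ke5, Kd5, Kc5, Kc4, Kc3, Ne3, Nc3, Nf2, Nb2.
White has 16 legal moves and is not in check → neither.

neither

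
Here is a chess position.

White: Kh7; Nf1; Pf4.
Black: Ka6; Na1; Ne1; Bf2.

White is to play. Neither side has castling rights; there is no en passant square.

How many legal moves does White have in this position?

White to move; king on h7.
In check: no.
Legal moves: Kh8, Kg8, Kg7, Kh6, Kg6, Ng3, Ne3, Nh2, Nd2, f5.
Count: 10.

10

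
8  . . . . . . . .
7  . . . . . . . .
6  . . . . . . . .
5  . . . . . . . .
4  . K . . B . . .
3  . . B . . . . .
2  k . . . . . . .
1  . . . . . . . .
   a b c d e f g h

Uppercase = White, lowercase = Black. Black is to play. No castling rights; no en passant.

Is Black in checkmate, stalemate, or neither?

stalemate

Black to move; black king on a2.
In check: no.
King squares — a1: attacked by Bc3; b1: attacked by Be4; b2: attacked by Bc3; a3: attacked by Kb4; b3: attacked by Kb4.
Legal moves for Black: none.
Not in check and no legal moves → stalemate.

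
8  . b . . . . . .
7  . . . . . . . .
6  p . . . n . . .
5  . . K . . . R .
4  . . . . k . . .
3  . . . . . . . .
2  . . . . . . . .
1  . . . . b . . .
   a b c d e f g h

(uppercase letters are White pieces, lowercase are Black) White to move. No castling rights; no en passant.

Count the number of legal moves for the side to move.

3

White to move; king on c5.
In check: yes, from the black knight on e6.
Legal moves: Kc6, Kb6, Kc4.
Count: 3.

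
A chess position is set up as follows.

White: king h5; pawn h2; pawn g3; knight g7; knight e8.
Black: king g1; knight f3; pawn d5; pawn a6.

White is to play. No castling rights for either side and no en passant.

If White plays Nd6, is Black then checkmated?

After Nd6: black king on g1; in check: no.
Black is not in check, so this cannot be checkmate.

no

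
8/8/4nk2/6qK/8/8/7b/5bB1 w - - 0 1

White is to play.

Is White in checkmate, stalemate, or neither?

White to move; white king on h5.
In check: yes, from the black queen on g5.
King squares — g4: attacked by Qg5; h4: attacked by Qg5; g5: attacked by Ne6; g6: attacked by Qg5; h6: attacked by Qg5.
Legal moves for White: none.
In check with no legal moves → checkmate.

checkmate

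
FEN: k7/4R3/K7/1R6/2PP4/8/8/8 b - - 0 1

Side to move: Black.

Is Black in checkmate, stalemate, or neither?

Black to move; black king on a8.
In check: no.
King squares — a7: attacked by Ka6; b7: attacked by Rb5; b8: attacked by Rb5.
Legal moves for Black: none.
Not in check and no legal moves → stalemate.

stalemate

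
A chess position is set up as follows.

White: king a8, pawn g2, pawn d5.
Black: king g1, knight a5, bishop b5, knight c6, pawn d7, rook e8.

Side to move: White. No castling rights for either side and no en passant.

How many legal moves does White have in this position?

0

White to move; king on a8.
In check: yes, from the black rook on e8.
Legal moves: none.
Count: 0.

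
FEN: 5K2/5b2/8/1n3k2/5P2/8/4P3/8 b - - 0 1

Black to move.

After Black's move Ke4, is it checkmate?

no

After Ke4: white king on f8; in check: no.
White is not in check, so this cannot be checkmate.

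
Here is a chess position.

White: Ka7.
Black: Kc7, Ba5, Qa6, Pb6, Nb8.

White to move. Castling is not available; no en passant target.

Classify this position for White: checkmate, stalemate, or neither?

White to move; white king on a7.
In check: yes, from the black queen on a6.
King squares — a6: attacked by Nb8; b6: attacked by Ba5; b7: attacked by Qa6; a8: attacked by Qa6; b8: attacked by Kc7.
Legal moves for White: none.
In check with no legal moves → checkmate.

checkmate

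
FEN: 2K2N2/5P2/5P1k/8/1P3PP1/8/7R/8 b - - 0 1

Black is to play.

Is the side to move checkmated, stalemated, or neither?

Black to move; black king on h6.
In check: yes, from the white rook on h2.
King squares — g5: attacked by Pf4; h5: attacked by Rh2; g6: attacked by Nf8; g7: attacked by Pf6; h7: attacked by Rh2.
Legal moves for Black: none.
In check with no legal moves → checkmate.

checkmate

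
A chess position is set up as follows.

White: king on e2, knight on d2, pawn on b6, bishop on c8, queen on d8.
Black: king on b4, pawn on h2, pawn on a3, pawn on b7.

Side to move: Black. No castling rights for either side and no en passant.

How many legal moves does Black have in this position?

Black to move; king on b4.
In check: no.
Legal moves: Kc5, Kb5, Ka5, Ka4, Kc3, a2, h1=Q, h1=R, h1=B, h1=N.
Count: 10.

10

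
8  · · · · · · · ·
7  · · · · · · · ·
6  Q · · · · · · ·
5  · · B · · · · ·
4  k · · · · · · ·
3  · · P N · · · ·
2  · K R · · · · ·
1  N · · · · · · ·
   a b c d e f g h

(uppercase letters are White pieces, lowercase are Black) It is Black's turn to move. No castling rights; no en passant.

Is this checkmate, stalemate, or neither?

Black to move; black king on a4.
In check: yes, from the white queen on a6.
King squares — a3: attacked by Kb2; b3: attacked by Na1; b4: attacked by Pc3; a5: attacked by Qa6; b5: attacked by Qa6.
Legal moves for Black: none.
In check with no legal moves → checkmate.

checkmate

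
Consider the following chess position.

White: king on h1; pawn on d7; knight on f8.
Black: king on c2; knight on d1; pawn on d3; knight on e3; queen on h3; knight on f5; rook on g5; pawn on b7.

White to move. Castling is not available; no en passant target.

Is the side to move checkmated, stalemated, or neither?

checkmate

White to move; white king on h1.
In check: yes, from the black queen on h3.
King squares — g1: attacked by Rg5; g2: attacked by Ne3; h2: attacked by Qh3.
Legal moves for White: none.
In check with no legal moves → checkmate.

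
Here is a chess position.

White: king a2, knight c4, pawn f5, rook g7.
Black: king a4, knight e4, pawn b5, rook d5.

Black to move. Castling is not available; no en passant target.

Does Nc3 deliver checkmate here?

no

After Nc3: white king on a2; in check: yes, from the black knight on c3.
White has 2 legal replies: Kb2, Ka1.
In check but a legal move exists → not checkmate.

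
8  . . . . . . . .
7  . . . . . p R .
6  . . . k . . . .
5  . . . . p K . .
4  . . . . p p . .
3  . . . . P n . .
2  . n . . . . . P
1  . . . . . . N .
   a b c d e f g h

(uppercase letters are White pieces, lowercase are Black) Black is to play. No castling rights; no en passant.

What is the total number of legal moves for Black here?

Black to move; king on d6.
In check: no.
Legal moves: Ke7, Kd7, Kc7, Kc6, Kd5, Kc5, Ng5, Nh4+, Nd4+, Nxh2, Nd2, Nxg1, Ne1, Nc4, Na4, Nd3, Nd1, fxe3, f6.
Count: 19.

19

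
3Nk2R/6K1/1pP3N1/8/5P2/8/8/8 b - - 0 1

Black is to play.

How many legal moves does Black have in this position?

Black to move; king on e8.
In check: yes, from the white rook on h8.
Legal moves: none.
Count: 0.

0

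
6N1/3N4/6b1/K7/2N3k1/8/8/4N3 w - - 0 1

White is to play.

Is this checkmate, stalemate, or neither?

White to move; white king on a5.
In check: no.
Legal moves for White include: Ne7, Nh6+, Ngf6+, Nf8, Nb8, Ndf6+, Ndb6, Nde5+, Nc5, Kb6, Ka6, Kb5, Kb4, Ka4, Nd6, Ncb6, Nce5+, Ne3+, ... (list truncated; more exist).
White has legal moves and is not in check → neither.

neither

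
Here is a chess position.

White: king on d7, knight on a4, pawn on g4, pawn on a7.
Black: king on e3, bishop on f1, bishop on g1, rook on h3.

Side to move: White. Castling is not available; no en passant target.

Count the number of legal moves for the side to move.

17

White to move; king on d7.
In check: no.
Legal moves: Ke8, Kd8, Kc8, Ke7, Kc7, Ke6, Kd6, Kc6, Nb6, Nc5, Nc3, Nb2, a8=Q, a8=R, a8=B, a8=N, g5.
Count: 17.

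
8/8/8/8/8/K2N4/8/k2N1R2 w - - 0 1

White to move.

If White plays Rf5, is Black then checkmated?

no

After Rf5: black king on a1; in check: no.
Black is not in check, so this cannot be checkmate.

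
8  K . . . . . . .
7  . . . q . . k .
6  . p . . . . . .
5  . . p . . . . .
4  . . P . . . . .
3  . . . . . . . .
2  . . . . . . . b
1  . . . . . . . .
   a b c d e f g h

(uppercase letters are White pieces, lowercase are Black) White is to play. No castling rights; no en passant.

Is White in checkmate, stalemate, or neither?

stalemate

White to move; white king on a8.
In check: no.
King squares — a7: attacked by Qd7; b7: attacked by Qd7; b8: attacked by Bh2.
Legal moves for White: none.
Not in check and no legal moves → stalemate.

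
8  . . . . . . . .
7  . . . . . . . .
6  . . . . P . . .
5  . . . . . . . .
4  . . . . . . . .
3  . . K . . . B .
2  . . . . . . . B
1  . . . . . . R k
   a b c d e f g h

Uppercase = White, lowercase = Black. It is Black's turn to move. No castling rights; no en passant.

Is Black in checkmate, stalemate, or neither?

Black to move; black king on h1.
In check: yes, from the white rook on g1.
King squares — g1: attacked by Bh2; g2: attacked by Rg1; h2: attacked by Bg3.
Legal moves for Black: none.
In check with no legal moves → checkmate.

checkmate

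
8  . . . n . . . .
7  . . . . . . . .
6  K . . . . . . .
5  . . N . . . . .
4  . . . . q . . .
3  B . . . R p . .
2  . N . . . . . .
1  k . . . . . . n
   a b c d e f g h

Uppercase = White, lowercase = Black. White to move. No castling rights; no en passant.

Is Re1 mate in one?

After Re1: black king on a1; in check: yes, from the white rook on e1.
Black has 3 legal replies: Ka2, Qxe1, Qb1.
In check but a legal move exists → not checkmate.

no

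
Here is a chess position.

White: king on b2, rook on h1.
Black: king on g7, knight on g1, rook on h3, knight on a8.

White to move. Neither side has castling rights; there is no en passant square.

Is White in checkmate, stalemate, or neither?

White to move; white king on b2.
In check: no.
Legal moves for White: Kc2, Ka2, Kc1, Kb1, Ka1, Rxh3, Rh2, Rxg1+.
White has 8 legal moves and is not in check → neither.

neither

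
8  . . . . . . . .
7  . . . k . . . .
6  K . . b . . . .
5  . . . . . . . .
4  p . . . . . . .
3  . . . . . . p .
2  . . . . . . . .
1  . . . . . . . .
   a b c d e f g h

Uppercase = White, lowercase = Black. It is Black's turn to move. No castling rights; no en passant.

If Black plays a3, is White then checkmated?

After a3: white king on a6; in check: no.
White is not in check, so this cannot be checkmate.

no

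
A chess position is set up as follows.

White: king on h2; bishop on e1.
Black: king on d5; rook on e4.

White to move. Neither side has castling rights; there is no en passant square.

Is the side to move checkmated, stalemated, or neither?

White to move; white king on h2.
In check: no.
Legal moves for White: Kh3, Kg3, Kg2, Kh1, Kg1, Ba5, Bh4, Bb4, Bg3, Bc3, Bf2, Bd2.
White has 12 legal moves and is not in check → neither.

neither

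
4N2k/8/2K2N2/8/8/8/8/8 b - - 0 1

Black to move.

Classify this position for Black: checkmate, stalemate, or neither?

Black to move; black king on h8.
In check: no.
King squares — g7: attacked by Ne8; h7: attacked by Nf6; g8: attacked by Nf6.
Legal moves for Black: none.
Not in check and no legal moves → stalemate.

stalemate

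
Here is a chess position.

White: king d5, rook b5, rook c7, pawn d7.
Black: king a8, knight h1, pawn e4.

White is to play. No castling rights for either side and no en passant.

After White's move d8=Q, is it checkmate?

yes

After d8=Q: black king on a8; in check: yes, from the white queen on d8.
King squares — a7: attacked by Rc7; b7: attacked by Rb5; b8: attacked by Rb5.
Black has no legal moves → checkmate.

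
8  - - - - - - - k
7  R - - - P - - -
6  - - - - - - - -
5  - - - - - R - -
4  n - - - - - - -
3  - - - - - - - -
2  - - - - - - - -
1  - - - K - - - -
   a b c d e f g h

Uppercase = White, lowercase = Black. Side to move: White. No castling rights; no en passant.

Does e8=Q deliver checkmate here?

After e8=Q: black king on h8; in check: yes, from the white queen on e8.
King squares — g7: attacked by Ra7; h7: attacked by Ra7; g8: attacked by Qe8.
Black has no legal moves → checkmate.

yes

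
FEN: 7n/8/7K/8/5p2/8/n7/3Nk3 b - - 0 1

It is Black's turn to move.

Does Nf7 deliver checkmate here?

no

After Nf7: white king on h6; in check: yes, from the black knight on f7.
White has 4 legal replies: Kh7, Kg7, Kg6, Kh5.
In check but a legal move exists → not checkmate.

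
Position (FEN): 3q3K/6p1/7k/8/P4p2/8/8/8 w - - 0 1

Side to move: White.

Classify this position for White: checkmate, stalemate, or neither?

White to move; white king on h8.
In check: yes, from the black queen on d8.
King squares — g7: attacked by Kh6; h7: attacked by Kh6; g8: attacked by Qd8.
Legal moves for White: none.
In check with no legal moves → checkmate.

checkmate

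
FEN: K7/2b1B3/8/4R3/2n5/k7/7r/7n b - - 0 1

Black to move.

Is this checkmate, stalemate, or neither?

neither

Black to move; black king on a3.
In check: yes, from the white bishop on e7.
King squares — a2: available; b2: available; b3: available; a4: available; b4: attacked by Be7.
Legal moves for Black: Ka4, Kb3, Kb2, Ka2, Bd6, Nd6.
Black is in check but has 6 legal moves → neither.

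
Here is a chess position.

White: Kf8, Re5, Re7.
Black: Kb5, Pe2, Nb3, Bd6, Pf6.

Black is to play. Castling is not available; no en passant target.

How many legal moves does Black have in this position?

10

Black to move; king on b5.
In check: yes, from the white rook on e5.
Legal moves: Kc6, Kb6, Ka6, Kc4, Kb4, Ka4, Bxe5, Bc5, Nc5, fxe5.
Count: 10.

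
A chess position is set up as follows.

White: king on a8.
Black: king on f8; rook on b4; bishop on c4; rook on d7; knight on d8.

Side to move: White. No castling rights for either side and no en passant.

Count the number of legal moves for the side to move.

0

White to move; king on a8.
In check: no.
Legal moves: none.
Count: 0.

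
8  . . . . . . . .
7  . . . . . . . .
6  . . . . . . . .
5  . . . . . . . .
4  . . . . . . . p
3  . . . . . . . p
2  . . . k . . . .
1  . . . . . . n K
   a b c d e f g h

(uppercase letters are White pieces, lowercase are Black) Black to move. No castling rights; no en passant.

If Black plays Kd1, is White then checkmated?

no

After Kd1: white king on h1; in check: no.
White is not in check, so this cannot be checkmate.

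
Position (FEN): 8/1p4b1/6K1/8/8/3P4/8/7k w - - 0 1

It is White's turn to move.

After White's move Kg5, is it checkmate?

After Kg5: black king on h1; in check: no.
Black is not in check, so this cannot be checkmate.

no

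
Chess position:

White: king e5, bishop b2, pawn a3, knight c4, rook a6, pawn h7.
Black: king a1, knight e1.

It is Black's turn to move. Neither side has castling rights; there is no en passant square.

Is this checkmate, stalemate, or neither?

neither

Black to move; black king on a1.
In check: yes, from the white bishop on b2.
Legal moves for Black: Ka2, Kb1.
Black is in check but has 2 legal moves → neither.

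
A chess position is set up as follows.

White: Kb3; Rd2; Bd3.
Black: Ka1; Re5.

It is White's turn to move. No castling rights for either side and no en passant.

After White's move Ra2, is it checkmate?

After Ra2: black king on a1; in check: yes, from the white rook on a2.
King squares — b1: attacked by Bd3; a2: attacked by Kb3; b2: attacked by Ra2.
Black has no legal moves → checkmate.

yes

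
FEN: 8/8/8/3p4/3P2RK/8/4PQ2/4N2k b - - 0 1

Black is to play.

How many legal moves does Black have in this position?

Black to move; king on h1.
In check: no.
Legal moves: none.
Count: 0.

0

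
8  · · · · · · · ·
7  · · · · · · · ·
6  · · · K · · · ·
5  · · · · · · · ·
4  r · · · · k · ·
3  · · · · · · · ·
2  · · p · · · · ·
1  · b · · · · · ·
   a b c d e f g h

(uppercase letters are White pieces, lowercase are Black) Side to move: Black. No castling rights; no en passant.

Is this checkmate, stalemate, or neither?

Black to move; black king on f4.
In check: no.
Legal moves for Black include: Kg5, Kf5, Kg4, Ke4, Kg3, Kf3, Ke3, Ra8, Ra7, Ra6+, Ra5, Re4, Rd4+, Rc4, Rb4, Ra3, Ra2, Ra1, ... (list truncated; more exist).
Black has legal moves and is not in check → neither.

neither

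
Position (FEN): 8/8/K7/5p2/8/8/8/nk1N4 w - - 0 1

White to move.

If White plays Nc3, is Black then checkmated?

no

After Nc3: black king on b1; in check: yes, from the white knight on c3.
Black has 3 legal replies: Kc2, Kb2, Kc1.
In check but a legal move exists → not checkmate.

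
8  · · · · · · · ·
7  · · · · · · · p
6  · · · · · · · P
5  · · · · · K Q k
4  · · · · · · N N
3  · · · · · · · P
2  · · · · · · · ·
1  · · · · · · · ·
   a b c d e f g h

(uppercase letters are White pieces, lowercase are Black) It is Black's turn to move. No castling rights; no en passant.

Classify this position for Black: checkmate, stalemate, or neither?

Black to move; black king on h5.
In check: yes, from the white queen on g5.
King squares — g4: attacked by Ph3; h4: attacked by Qg5; g5: attacked by Kf5; g6: attacked by Nh4; h6: attacked by Ng4.
Legal moves for Black: none.
In check with no legal moves → checkmate.

checkmate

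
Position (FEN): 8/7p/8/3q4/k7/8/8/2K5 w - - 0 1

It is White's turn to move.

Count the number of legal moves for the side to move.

3

White to move; king on c1.
In check: no.
Legal moves: Kc2, Kb2, Kb1.
Count: 3.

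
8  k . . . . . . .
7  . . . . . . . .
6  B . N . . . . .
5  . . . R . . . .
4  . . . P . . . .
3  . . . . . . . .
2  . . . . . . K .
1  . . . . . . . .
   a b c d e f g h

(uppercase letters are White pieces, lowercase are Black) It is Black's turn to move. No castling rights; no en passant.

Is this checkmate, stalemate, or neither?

stalemate

Black to move; black king on a8.
In check: no.
King squares — a7: attacked by Nc6; b7: attacked by Ba6; b8: attacked by Nc6.
Legal moves for Black: none.
Not in check and no legal moves → stalemate.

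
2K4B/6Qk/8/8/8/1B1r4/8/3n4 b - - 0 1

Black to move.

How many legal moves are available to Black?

0

Black to move; king on h7.
In check: yes, from the white queen on g7.
Legal moves: none.
Count: 0.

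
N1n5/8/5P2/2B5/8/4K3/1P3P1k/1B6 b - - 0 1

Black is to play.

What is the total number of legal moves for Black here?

8

Black to move; king on h2.
In check: no.
Legal moves: Ne7, Na7, Nd6, Nb6, Kh3, Kg2, Kh1, Kg1.
Count: 8.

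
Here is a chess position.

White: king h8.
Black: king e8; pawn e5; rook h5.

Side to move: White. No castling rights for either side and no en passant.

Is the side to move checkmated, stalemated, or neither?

neither

White to move; white king on h8.
In check: yes, from the black rook on h5.
Legal moves for White: Kg8, Kg7.
White is in check but has 2 legal moves → neither.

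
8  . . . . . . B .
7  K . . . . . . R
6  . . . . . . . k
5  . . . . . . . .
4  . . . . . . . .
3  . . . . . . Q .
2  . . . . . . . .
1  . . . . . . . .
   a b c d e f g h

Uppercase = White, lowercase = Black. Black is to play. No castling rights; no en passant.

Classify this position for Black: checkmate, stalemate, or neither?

checkmate

Black to move; black king on h6.
In check: yes, from the white rook on h7.
King squares — g5: attacked by Qg3; h5: attacked by Rh7; g6: attacked by Qg3; g7: attacked by Qg3; h7: attacked by Bg8.
Legal moves for Black: none.
In check with no legal moves → checkmate.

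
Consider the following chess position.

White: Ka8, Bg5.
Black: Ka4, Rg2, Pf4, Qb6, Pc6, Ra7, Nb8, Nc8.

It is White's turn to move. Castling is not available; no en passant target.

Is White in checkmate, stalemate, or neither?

checkmate

White to move; white king on a8.
In check: yes, from the black rook on a7.
King squares — a7: attacked by Qb6; b7: attacked by Qb6; b8: attacked by Qb6.
Legal moves for White: none.
In check with no legal moves → checkmate.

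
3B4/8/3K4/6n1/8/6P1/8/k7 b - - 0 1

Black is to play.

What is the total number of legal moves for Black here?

9

Black to move; king on a1.
In check: no.
Legal moves: Nh7, Nf7+, Ne6, Ne4+, Nh3, Nf3, Kb2, Ka2, Kb1.
Count: 9.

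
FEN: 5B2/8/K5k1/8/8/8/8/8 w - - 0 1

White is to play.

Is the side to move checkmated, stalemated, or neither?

neither

White to move; white king on a6.
In check: no.
Legal moves for White: Bg7, Be7, Bh6, Bd6, Bc5, Bb4, Ba3, Kb7, Ka7, Kb6, Kb5, Ka5.
White has 12 legal moves and is not in check → neither.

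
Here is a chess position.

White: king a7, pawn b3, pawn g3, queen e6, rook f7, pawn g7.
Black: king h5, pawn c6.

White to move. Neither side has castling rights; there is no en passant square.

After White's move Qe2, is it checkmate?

After Qe2: black king on h5; in check: yes, from the white queen on e2.
Black has 3 legal replies: Kh6, Kg6, Kg5.
In check but a legal move exists → not checkmate.

no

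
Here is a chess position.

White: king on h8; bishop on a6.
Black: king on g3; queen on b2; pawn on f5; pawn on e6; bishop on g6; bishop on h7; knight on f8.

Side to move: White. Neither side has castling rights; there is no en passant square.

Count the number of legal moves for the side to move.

0

White to move; king on h8.
In check: yes, from the black queen on b2.
Legal moves: none.
Count: 0.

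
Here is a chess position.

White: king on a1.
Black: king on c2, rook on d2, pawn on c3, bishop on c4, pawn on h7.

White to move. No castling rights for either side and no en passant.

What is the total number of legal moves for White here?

White to move; king on a1.
In check: no.
Legal moves: none.
Count: 0.

0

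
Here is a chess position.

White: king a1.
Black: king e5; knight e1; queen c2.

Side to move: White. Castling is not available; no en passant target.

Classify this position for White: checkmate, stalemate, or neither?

White to move; white king on a1.
In check: no.
King squares — b1: attacked by Qc2; a2: attacked by Qc2; b2: attacked by Qc2.
Legal moves for White: none.
Not in check and no legal moves → stalemate.

stalemate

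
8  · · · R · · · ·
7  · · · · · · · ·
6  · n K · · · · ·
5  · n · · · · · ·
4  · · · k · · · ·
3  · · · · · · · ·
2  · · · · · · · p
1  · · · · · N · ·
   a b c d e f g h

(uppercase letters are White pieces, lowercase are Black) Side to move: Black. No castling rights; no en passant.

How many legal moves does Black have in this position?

Black to move; king on d4.
In check: yes, from the white rook on d8.
Legal moves: Ke5, Ke4, Kc4, Kc3, Nd7, Nd5, Nd6.
Count: 7.

7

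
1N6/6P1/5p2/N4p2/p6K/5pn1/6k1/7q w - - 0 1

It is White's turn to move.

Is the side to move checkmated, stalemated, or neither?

White to move; white king on h4.
In check: yes, from the black queen on h1.
King squares — g3: attacked by Kg2; h3: attacked by Qh1; g4: attacked by Pf5; g5: attacked by Pf6; h5: attacked by Qh1.
Legal moves for White: none.
In check with no legal moves → checkmate.

checkmate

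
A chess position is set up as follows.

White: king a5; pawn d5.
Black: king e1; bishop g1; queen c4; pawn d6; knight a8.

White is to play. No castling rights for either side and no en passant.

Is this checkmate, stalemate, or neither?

White to move; white king on a5.
In check: no.
King squares — a4: attacked by Qc4; b4: attacked by Qc4; b5: attacked by Qc4; a6: attacked by Qc4; b6: attacked by Bg1.
Legal moves for White: none.
Not in check and no legal moves → stalemate.

stalemate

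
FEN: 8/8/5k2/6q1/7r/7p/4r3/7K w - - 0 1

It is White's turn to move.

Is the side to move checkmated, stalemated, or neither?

stalemate

White to move; white king on h1.
In check: no.
King squares — g1: attacked by Qg5; g2: attacked by Re2; h2: attacked by Re2.
Legal moves for White: none.
Not in check and no legal moves → stalemate.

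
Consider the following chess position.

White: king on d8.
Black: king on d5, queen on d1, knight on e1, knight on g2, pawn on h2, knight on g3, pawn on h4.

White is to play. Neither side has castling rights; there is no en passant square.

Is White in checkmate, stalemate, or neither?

neither

White to move; white king on d8.
In check: no.
Legal moves for White: Ke8, Kc8, Ke7, Kd7, Kc7.
White has 5 legal moves and is not in check → neither.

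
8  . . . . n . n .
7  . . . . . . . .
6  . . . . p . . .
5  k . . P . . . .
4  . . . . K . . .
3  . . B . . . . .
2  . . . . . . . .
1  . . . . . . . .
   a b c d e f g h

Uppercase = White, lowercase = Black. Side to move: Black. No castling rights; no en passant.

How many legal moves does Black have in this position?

Black to move; king on a5.
In check: yes, from the white bishop on c3.
Legal moves: Kb6, Ka6, Kb5, Ka4.
Count: 4.

4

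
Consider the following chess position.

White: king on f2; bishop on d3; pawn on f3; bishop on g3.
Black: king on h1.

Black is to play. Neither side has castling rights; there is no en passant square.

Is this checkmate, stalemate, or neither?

Black to move; black king on h1.
In check: no.
King squares — g1: attacked by Kf2; g2: attacked by Kf2; h2: attacked by Bg3.
Legal moves for Black: none.
Not in check and no legal moves → stalemate.

stalemate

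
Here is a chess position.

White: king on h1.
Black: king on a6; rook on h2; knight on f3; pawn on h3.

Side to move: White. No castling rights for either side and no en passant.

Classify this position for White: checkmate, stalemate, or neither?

White to move; white king on h1.
In check: yes, from the black rook on h2.
King squares — g1: attacked by Nf3; g2: attacked by Rh2; h2: attacked by Nf3.
Legal moves for White: none.
In check with no legal moves → checkmate.

checkmate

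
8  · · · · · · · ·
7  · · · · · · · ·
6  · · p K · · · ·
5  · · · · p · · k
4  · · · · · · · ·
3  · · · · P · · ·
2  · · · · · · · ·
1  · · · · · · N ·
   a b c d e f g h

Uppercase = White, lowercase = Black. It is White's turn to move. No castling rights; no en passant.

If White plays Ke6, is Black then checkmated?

no

After Ke6: black king on h5; in check: no.
Black is not in check, so this cannot be checkmate.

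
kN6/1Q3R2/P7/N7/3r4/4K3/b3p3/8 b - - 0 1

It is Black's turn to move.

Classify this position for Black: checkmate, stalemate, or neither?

Black to move; black king on a8.
In check: yes, from the white queen on b7.
King squares — a7: attacked by Qb7; b7: attacked by Na5; b8: attacked by Qb7.
Legal moves for Black: none.
In check with no legal moves → checkmate.

checkmate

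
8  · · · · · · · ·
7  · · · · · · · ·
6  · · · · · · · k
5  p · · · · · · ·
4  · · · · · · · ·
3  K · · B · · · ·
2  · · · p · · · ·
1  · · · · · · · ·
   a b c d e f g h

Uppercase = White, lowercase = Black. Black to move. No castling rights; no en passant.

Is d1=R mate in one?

no

After d1=R: white king on a3; in check: no.
White is not in check, so this cannot be checkmate.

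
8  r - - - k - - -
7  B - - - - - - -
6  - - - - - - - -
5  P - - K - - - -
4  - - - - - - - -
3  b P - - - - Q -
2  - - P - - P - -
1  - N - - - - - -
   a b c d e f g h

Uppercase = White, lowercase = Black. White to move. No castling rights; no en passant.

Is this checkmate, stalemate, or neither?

White to move; white king on d5.
In check: no.
Legal moves for White include: Bb8, Bb6, Bc5, Bd4, Be3, Ke6, Kc6, Ke5, Ke4, Kd4, Kc4, Qg8+, Qb8+, Qg7, Qc7, Qg6+, Qd6, Qg5, ... (list truncated; more exist).
White has legal moves and is not in check → neither.

neither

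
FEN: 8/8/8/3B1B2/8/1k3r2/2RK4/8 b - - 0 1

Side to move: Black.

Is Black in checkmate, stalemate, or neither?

neither

Black to move; black king on b3.
In check: yes, from the white bishop on d5.
King squares — a2: attacked by Rc2; b2: attacked by Rc2; c2: attacked by Kd2; a3: available; c3: attacked by Rc2; a4: available; b4: available; c4: attacked by Rc2.
Legal moves for Black: Kb4, Ka4, Ka3.
Black is in check but has 3 legal moves → neither.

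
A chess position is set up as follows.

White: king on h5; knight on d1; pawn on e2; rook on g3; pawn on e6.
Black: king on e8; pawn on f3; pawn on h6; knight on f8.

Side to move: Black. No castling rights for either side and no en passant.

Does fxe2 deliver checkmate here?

After fxe2: white king on h5; in check: no.
White is not in check, so this cannot be checkmate.

no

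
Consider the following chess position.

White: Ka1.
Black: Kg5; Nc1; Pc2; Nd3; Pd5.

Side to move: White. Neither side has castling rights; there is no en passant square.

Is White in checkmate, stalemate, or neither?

stalemate

White to move; white king on a1.
In check: no.
King squares — b1: attacked by Pc2; a2: attacked by Nc1; b2: attacked by Nd3.
Legal moves for White: none.
Not in check and no legal moves → stalemate.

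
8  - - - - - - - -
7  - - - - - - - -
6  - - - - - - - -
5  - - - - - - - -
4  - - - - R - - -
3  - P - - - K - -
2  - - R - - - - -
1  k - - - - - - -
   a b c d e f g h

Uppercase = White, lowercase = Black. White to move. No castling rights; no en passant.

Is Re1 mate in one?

After Re1: black king on a1; in check: yes, from the white rook on e1.
King squares — b1: attacked by Re1; a2: attacked by Rc2; b2: attacked by Rc2.
Black has no legal moves → checkmate.

yes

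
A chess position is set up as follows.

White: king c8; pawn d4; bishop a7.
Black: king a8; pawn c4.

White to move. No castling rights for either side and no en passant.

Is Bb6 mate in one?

After Bb6: black king on a8; in check: no.
Black is not in check, so this cannot be checkmate.

no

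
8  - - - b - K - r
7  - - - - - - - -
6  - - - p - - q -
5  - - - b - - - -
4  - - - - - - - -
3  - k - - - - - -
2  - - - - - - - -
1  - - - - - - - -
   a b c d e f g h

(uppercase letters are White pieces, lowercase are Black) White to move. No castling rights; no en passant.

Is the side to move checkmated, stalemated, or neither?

checkmate

White to move; white king on f8.
In check: yes, from the black rook on h8.
King squares — e7: attacked by Bd8; f7: attacked by Bd5; g7: attacked by Qg6; e8: attacked by Qg6; g8: attacked by Bd5.
Legal moves for White: none.
In check with no legal moves → checkmate.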